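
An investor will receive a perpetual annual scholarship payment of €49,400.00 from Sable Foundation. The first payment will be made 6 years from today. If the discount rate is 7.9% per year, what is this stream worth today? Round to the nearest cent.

Value at end of year 5: C / r = €49,400.00 / 0.079 = €625,316.4557
Discount to today: PV = €625,316.4557 / (1 + 0.079)^5 = €625,316.4557 / 1.462538 = €427,555.63

€427555.63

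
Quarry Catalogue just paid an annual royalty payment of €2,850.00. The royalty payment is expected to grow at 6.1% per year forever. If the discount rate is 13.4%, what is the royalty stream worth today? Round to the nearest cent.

D₁ = D₀ × (1 + g) = €2,850.00 × 1.061 = €3,023.8500
Growing perpetuity: P = D₁ / (r − g) = €3,023.8500 / (0.134 − 0.061) = €41,422.60

€41422.60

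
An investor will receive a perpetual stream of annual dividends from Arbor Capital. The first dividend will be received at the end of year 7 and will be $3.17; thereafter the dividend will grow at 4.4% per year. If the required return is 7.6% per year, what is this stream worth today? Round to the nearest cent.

Value at end of year 6: C₁ / (r − g) = $3.17 / (0.076 − 0.044) = $99.0625
Discount to today: PV = $99.0625 / (1 + 0.076)^6 = $99.0625 / 1.551935 = $63.83

$63.83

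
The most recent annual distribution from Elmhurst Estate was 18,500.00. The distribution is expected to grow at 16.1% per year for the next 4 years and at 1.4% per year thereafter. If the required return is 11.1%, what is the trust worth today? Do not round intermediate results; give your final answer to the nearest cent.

D_1 = 21478.50000
D_2 = 24936.53850
D_3 = 28951.32120
D_4 = 33612.48391
Terminal value at year 4: TV = D_4×(1+g_2)/(r−g_2) = 34083.05869/0.097 = 351371.73903
P_0 = D_1/(1+r)^1 + D_2/(1+r)^2 + D_3/(1+r)^3 + D_4/(1+r)^4 + TV/(1+r)^4
    = 19332.58326 + 20202.63651 + 21111.84607 + 22061.97416 + 230627.23504 = 313336.27504

313336.28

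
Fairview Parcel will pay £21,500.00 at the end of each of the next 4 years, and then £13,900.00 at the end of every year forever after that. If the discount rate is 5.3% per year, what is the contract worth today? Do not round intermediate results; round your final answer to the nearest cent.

PV of 4-year annuity: £21,500.00 × [1 − (1+0.053)^−4] / 0.053 = 75709.63823
Perpetuity value at year 4: £13,900.00 / 0.053 = 262264.15094
PV of perpetuity: 262264.15094 / (1+0.053)^4 = 213316.98948
Total PV = 75709.63823 + 213316.98948 = 289026.62771

£289026.63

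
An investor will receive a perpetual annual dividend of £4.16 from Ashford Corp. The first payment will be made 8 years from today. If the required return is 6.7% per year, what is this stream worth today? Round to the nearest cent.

£39.43

Value at end of year 7: C / r = £4.16 / 0.067 = £62.0896
Discount to today: PV = £62.0896 / (1 + 0.067)^7 = £62.0896 / 1.574530 = £39.43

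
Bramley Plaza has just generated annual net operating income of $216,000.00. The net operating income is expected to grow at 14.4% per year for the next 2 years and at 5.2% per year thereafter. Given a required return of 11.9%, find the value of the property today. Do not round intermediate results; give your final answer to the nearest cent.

$3991342.80

D_1 = 247104.00000
D_2 = 282686.97600
Terminal value at year 2: TV = D_2×(1+g_2)/(r−g_2) = 297386.69875/0.067 = 4438607.44406
P_0 = D_1/(1+r)^1 + D_2/(1+r)^2 + TV/(1+r)^2
    = 220825.73727 + 225759.28814 + 3544757.77800 = 3991342.80341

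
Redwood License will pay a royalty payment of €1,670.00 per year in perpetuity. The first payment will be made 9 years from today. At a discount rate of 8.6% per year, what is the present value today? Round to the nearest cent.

€10036.43

Value at end of year 8: C / r = €1,670.00 / 0.086 = €19,418.6047
Discount to today: PV = €19,418.6047 / (1 + 0.086)^8 = €19,418.6047 / 1.934811 = €10,036.43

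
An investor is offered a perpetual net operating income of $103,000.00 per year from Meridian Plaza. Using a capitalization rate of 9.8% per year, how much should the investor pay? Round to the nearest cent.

Level perpetuity: PV = C / r = $103,000.00 / 0.098 = $1,051,020.41

$1051020.41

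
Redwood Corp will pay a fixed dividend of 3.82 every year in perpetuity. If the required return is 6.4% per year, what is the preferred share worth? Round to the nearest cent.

Level perpetuity: PV = C / r = 3.82 / 0.064 = 59.69

59.69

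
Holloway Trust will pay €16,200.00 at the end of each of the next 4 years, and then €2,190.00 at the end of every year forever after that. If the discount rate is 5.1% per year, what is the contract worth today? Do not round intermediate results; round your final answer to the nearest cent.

PV of 4-year annuity: €16,200.00 × [1 − (1+0.051)^−4] / 0.051 = 57311.21072
Perpetuity value at year 4: €2,190.00 / 0.051 = 42941.17647
PV of perpetuity: 42941.17647 / (1+0.051)^4 = 35193.54984
Total PV = 57311.21072 + 35193.54984 = 92504.76056

€92504.76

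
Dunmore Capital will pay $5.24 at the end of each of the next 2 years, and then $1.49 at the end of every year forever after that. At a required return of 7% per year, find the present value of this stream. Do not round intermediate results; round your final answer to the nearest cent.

$28.07

PV of 2-year annuity: $5.24 × [1 − (1+0.07)^−2] / 0.07 = 9.47402
Perpetuity value at year 2: $1.49 / 0.07 = 21.28571
PV of perpetuity: 21.28571 / (1+0.07)^2 = 18.59177
Total PV = 9.47402 + 18.59177 = 28.06578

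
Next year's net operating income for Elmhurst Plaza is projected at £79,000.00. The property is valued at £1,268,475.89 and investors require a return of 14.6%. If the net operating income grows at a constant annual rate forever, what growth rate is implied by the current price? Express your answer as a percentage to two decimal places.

8.37%

P = D₁/(r−g) ⇒ g = r − D₁/P = 0.146 − £79,000.00/£1,268,475.89 = 0.083721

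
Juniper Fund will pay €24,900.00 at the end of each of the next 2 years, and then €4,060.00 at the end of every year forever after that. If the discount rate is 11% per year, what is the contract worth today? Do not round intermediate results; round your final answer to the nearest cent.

PV of 2-year annuity: €24,900.00 × [1 − (1+0.11)^−2] / 0.11 = 42641.83102
Perpetuity value at year 2: €4,060.00 / 0.11 = 36909.09091
PV of perpetuity: 36909.09091 / (1+0.11)^2 = 29956.24617
Total PV = 42641.83102 + 29956.24617 = 72598.07719

€72598.08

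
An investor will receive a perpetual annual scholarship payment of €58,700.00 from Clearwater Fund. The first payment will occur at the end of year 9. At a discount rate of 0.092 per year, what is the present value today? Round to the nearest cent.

Value at end of year 8: C / r = €58,700.00 / 0.092 = €638,043.4783
Discount to today: PV = €638,043.4783 / (1 + 0.092)^8 = €638,043.4783 / 2.022000 = €315,550.71

€315550.71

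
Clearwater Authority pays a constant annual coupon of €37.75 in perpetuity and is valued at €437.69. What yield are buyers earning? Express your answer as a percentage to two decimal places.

P = C/r ⇒ r = C/P = €37.75/€437.69 = 0.086248

8.62%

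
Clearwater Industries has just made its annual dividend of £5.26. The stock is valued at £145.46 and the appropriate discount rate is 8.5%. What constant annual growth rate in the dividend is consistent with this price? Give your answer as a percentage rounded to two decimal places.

P = D₀(1+g)/(r−g) ⇒ P(r−g) = D₀(1+g) ⇒ g(P+D₀) = P·r − D₀
g = (P·r − D₀)/(P + D₀) = (£145.46×0.085 − £5.26) / (£145.46 + £5.26) = 0.047134

4.71%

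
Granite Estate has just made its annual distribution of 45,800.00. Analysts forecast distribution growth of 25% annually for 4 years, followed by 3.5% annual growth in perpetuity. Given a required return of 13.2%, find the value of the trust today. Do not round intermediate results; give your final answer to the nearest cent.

962771.85

D_1 = 57250.00000
D_2 = 71562.50000
D_3 = 89453.12500
D_4 = 111816.40625
Terminal value at year 4: TV = D_4×(1+g_2)/(r−g_2) = 115729.98047/0.097 = 1193092.58215
P_0 = D_1/(1+r)^1 + D_2/(1+r)^2 + D_3/(1+r)^3 + D_4/(1+r)^4 + TV/(1+r)^4
    = 50574.20495 + 55846.07437 + 61667.48495 + 68095.72101 + 726588.36335 = 962771.84862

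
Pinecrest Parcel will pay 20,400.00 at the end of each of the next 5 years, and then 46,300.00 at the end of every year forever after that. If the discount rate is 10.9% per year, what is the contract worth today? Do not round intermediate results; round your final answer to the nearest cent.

PV of 5-year annuity: 20,400.00 × [1 − (1+0.109)^−5] / 0.109 = 75586.34720
Perpetuity value at year 5: 46,300.00 / 0.109 = 424770.64220
PV of perpetuity: 424770.64220 / (1+0.109)^5 = 253219.27577
Total PV = 75586.34720 + 253219.27577 = 328805.62297

328805.62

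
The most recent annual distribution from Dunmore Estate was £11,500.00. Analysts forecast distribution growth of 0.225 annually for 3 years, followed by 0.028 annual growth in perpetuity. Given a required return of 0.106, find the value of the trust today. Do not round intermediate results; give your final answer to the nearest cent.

D_1 = 14087.50000
D_2 = 17257.18750
D_3 = 21140.05469
Terminal value at year 3: TV = D_3×(1+g_2)/(r−g_2) = 21731.97622/0.078 = 278615.07973
P_0 = D_1/(1+r)^1 + D_2/(1+r)^2 + D_3/(1+r)^3 + TV/(1+r)^3
    = 12737.34177 + 14107.81525 + 15625.74474 + 205939.30251 = 248410.20428

£248410.20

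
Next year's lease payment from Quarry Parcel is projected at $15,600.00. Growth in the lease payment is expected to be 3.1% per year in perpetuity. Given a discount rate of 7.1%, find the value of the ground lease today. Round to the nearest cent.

Growing perpetuity: P = D₁ / (r − g) = $15,600.0000 / (0.071 − 0.031) = $390,000.00

$390000.00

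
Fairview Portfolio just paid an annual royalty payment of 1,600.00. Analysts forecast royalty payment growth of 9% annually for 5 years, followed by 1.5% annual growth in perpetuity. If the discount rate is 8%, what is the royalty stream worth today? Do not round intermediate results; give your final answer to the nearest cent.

34387.91

D_1 = 1744.00000
D_2 = 1900.96000
D_3 = 2072.04640
D_4 = 2258.53058
D_5 = 2461.79833
Terminal value at year 5: TV = D_5×(1+g_2)/(r−g_2) = 2498.72530/0.065 = 38441.92773
P_0 = D_1/(1+r)^1 + D_2/(1+r)^2 + D_3/(1+r)^3 + D_4/(1+r)^4 + D_5/(1+r)^5 + TV/(1+r)^5
    = 1614.81481 + 1629.76680 + 1644.85724 + 1660.08740 + 1675.45858 + 26162.93008 = 34387.91491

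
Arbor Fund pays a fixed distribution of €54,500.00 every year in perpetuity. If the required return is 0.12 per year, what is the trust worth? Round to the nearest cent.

€454166.67

Level perpetuity: PV = C / r = €54,500.00 / 0.12 = €454,166.67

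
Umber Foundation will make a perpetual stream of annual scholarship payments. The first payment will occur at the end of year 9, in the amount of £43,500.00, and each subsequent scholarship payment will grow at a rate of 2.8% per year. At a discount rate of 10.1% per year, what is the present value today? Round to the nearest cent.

Value at end of year 8: C₁ / (r − g) = £43,500.00 / (0.101 − 0.028) = £595,890.4110
Discount to today: PV = £595,890.4110 / (1 + 0.101)^8 = £595,890.4110 / 2.159228 = £275,973.79

£275973.79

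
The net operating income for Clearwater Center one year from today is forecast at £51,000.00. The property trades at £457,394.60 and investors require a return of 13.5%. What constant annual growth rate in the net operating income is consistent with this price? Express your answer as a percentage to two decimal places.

2.35%

P = D₁/(r−g) ⇒ g = r − D₁/P = 0.135 − £51,000.00/£457,394.60 = 0.023499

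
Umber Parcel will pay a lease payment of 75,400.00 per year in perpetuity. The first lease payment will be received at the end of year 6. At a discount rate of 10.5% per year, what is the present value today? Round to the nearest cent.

Value at end of year 5: C / r = 75,400.00 / 0.105 = 718,095.2381
Discount to today: PV = 718,095.2381 / (1 + 0.105)^5 = 718,095.2381 / 1.647447 = 435,883.73

435883.73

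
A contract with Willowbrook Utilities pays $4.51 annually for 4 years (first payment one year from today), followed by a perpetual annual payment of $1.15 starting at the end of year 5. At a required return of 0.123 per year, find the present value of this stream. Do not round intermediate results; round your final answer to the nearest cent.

$19.49

PV of 4-year annuity: $4.51 × [1 − (1+0.123)^−4] / 0.123 = 13.61234
Perpetuity value at year 4: $1.15 / 0.123 = 9.34959
PV of perpetuity: 9.34959 / (1+0.123)^4 = 5.87860
Total PV = 13.61234 + 5.87860 = 19.49094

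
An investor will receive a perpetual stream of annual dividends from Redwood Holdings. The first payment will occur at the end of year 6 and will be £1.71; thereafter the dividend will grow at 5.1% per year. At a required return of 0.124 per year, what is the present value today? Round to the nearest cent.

£13.06

Value at end of year 5: C₁ / (r − g) = £1.71 / (0.124 − 0.051) = £23.4247
Discount to today: PV = £23.4247 / (1 + 0.124)^5 = £23.4247 / 1.794038 = £13.06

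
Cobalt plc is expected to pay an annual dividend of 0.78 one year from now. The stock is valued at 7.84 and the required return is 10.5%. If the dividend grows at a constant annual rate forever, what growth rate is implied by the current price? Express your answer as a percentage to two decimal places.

P = D₁/(r−g) ⇒ g = r − D₁/P = 0.105 − 0.78/7.84 = 0.005510

0.55%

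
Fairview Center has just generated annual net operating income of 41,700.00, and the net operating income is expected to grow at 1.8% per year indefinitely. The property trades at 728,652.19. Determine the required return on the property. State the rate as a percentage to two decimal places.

D₁ = 41,700.00 × 1.018 = 42,450.6000
P = D₁/(r − g) ⇒ r = D₁/P + g = 42,450.6000/728,652.19 + 0.018 = 0.058259 + 0.018 = 0.076259

7.63%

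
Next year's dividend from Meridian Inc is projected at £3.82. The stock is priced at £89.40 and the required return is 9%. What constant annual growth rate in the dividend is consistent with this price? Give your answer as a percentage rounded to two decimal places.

P = D₁/(r−g) ⇒ g = r − D₁/P = 0.09 − £3.82/£89.40 = 0.047271

4.73%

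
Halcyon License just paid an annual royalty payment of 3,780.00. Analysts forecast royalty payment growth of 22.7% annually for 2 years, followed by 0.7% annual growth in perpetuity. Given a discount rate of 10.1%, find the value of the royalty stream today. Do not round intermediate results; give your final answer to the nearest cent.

D_1 = 4638.06000
D_2 = 5690.89962
Terminal value at year 2: TV = D_2×(1+g_2)/(r−g_2) = 5730.73592/0.094 = 60965.27572
P_0 = D_1/(1+r)^1 + D_2/(1+r)^2 + TV/(1+r)^2
    = 4212.58856 + 4694.68316 + 50293.04193 = 59200.31364

59200.31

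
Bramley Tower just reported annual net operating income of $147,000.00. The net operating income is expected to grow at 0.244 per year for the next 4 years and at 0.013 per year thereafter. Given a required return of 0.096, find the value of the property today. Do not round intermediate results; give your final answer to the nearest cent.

$3792915.96

D_1 = 182868.00000
D_2 = 227487.79200
D_3 = 282994.81325
D_4 = 352045.54768
Terminal value at year 4: TV = D_4×(1+g_2)/(r−g_2) = 356622.13980/0.083 = 4296652.28675
P_0 = D_1/(1+r)^1 + D_2/(1+r)^2 + D_3/(1+r)^3 + D_4/(1+r)^4 + TV/(1+r)^4
    = 166850.36496 + 189381.25366 + 214954.63463 + 243981.35537 + 2977748.34924 = 3792915.95786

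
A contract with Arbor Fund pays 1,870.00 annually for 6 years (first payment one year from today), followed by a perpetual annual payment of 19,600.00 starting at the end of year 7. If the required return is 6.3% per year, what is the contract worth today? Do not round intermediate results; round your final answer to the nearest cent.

PV of 6-year annuity: 1,870.00 × [1 − (1+0.063)^−6] / 0.063 = 9109.35759
Perpetuity value at year 6: 19,600.00 / 0.063 = 311111.11111
PV of perpetuity: 311111.11111 / (1+0.063)^6 = 215633.35237
Total PV = 9109.35759 + 215633.35237 = 224742.70996

224742.71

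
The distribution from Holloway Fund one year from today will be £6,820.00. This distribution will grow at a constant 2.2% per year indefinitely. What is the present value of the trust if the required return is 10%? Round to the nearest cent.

Growing perpetuity: P = D₁ / (r − g) = £6,820.0000 / (0.1 − 0.022) = £87,435.90

£87435.90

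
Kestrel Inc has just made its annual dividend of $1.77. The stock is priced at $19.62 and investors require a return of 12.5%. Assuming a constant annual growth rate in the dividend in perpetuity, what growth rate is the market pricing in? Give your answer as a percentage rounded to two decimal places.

P = D₀(1+g)/(r−g) ⇒ P(r−g) = D₀(1+g) ⇒ g(P+D₀) = P·r − D₀
g = (P·r − D₀)/(P + D₀) = ($19.62×0.125 − $1.77) / ($19.62 + $1.77) = 0.031907

3.19%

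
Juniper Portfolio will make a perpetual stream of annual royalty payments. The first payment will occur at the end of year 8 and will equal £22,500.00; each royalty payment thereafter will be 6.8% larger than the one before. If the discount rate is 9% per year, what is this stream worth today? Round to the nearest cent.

£559466.84

Value at end of year 7: C₁ / (r − g) = £22,500.00 / (0.09 − 0.068) = £1,022,727.2727
Discount to today: PV = £1,022,727.2727 / (1 + 0.09)^7 = £1,022,727.2727 / 1.828039 = £559,466.84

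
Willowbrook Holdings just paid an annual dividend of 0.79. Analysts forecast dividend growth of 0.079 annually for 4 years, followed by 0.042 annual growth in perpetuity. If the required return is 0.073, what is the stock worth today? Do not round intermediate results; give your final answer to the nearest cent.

D_1 = 0.85241
D_2 = 0.91975
D_3 = 0.99241
D_4 = 1.07081
Terminal value at year 4: TV = D_4×(1+g_2)/(r−g_2) = 1.11579/0.031 = 35.99307
P_0 = D_1/(1+r)^1 + D_2/(1+r)^2 + D_3/(1+r)^3 + D_4/(1+r)^4 + TV/(1+r)^4
    = 0.79442 + 0.79886 + 0.80333 + 0.80782 + 27.15314 = 30.35756

30.36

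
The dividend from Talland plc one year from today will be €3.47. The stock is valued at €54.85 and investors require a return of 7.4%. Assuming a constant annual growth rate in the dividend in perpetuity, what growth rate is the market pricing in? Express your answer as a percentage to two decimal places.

1.07%

P = D₁/(r−g) ⇒ g = r − D₁/P = 0.074 − €3.47/€54.85 = 0.010737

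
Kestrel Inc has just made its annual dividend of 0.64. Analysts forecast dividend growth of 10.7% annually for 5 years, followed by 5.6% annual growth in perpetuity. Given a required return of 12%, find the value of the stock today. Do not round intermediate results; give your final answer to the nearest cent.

D_1 = 0.70848
D_2 = 0.78429
D_3 = 0.86821
D_4 = 0.96110
D_5 = 1.06394
Terminal value at year 5: TV = D_5×(1+g_2)/(r−g_2) = 1.12352/0.064 = 17.55505
P_0 = D_1/(1+r)^1 + D_2/(1+r)^2 + D_3/(1+r)^3 + D_4/(1+r)^4 + D_5/(1+r)^5 + TV/(1+r)^5
    = 0.63257 + 0.62523 + 0.61797 + 0.61080 + 0.60371 + 9.96121 = 13.05149

13.05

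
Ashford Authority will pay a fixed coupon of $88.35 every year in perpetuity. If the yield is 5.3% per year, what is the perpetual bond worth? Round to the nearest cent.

$1666.98

Level perpetuity: PV = C / r = $88.35 / 0.053 = $1,666.98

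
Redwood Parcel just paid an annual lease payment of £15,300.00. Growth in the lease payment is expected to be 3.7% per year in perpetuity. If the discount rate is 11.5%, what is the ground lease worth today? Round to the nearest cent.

D₁ = D₀ × (1 + g) = £15,300.00 × 1.037 = £15,866.1000
Growing perpetuity: P = D₁ / (r − g) = £15,866.1000 / (0.115 − 0.037) = £203,411.54

£203411.54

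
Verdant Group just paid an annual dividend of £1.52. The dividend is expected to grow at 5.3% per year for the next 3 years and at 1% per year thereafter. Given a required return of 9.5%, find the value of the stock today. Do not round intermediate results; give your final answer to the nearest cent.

£20.28

D_1 = 1.60056
D_2 = 1.68539
D_3 = 1.77472
Terminal value at year 3: TV = D_3×(1+g_2)/(r−g_2) = 1.79246/0.085 = 21.08779
P_0 = D_1/(1+r)^1 + D_2/(1+r)^2 + D_3/(1+r)^3 + TV/(1+r)^3
    = 1.46170 + 1.40563 + 1.35172 + 16.06160 = 20.28065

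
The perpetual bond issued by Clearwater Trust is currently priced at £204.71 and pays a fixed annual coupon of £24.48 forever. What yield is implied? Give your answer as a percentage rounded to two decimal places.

P = C/r ⇒ r = C/P = £24.48/£204.71 = 0.119584

11.96%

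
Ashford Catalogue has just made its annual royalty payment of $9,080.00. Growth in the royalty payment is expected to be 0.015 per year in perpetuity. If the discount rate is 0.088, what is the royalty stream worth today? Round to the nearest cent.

$126249.32

D₁ = D₀ × (1 + g) = $9,080.00 × 1.015 = $9,216.2000
Growing perpetuity: P = D₁ / (r − g) = $9,216.2000 / (0.088 − 0.015) = $126,249.32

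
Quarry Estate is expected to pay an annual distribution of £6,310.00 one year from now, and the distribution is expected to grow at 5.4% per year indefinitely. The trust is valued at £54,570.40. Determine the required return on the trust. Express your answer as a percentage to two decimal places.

P = D₁/(r − g) ⇒ r = D₁/P + g = £6,310.0000/£54,570.40 + 0.054 = 0.115630 + 0.054 = 0.169630

16.96%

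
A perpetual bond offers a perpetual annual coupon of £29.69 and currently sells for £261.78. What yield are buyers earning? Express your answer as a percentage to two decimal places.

11.34%

P = C/r ⇒ r = C/P = £29.69/£261.78 = 0.113416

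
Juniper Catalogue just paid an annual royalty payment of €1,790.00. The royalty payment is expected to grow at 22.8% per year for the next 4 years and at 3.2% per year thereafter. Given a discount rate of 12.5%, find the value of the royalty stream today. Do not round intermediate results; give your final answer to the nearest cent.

D_1 = 2198.12000
D_2 = 2699.29136
D_3 = 3314.72979
D_4 = 4070.48818
Terminal value at year 4: TV = D_4×(1+g_2)/(r−g_2) = 4200.74380/0.093 = 45169.28822
P_0 = D_1/(1+r)^1 + D_2/(1+r)^2 + D_3/(1+r)^3 + D_4/(1+r)^4 + TV/(1+r)^4
    = 1953.88444 + 2132.77342 + 2328.04068 + 2541.18573 + 28198.96426 = 37154.84854

€37154.85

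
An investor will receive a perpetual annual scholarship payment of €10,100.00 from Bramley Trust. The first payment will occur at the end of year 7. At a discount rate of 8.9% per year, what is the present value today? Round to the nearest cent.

€68039.97

Value at end of year 6: C / r = €10,100.00 / 0.089 = €113,483.1461
Discount to today: PV = €113,483.1461 / (1 + 0.089)^6 = €113,483.1461 / 1.667890 = €68,039.97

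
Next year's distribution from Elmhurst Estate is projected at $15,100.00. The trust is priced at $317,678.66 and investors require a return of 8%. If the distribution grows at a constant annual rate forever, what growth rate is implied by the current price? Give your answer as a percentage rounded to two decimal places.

3.25%

P = D₁/(r−g) ⇒ g = r − D₁/P = 0.08 − $15,100.00/$317,678.66 = 0.032468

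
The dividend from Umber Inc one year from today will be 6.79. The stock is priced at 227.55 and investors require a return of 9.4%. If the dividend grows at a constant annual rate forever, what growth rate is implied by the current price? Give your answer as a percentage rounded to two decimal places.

6.42%

P = D₁/(r−g) ⇒ g = r − D₁/P = 0.094 − 6.79/227.55 = 0.064160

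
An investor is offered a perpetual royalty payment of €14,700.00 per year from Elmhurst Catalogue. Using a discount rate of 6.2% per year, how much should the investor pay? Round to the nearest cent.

Level perpetuity: PV = C / r = €14,700.00 / 0.062 = €237,096.77

€237096.77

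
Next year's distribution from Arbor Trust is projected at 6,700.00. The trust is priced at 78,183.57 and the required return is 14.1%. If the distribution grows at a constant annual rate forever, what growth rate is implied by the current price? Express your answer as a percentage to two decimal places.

P = D₁/(r−g) ⇒ g = r − D₁/P = 0.141 − 6,700.00/78,183.57 = 0.055304

5.53%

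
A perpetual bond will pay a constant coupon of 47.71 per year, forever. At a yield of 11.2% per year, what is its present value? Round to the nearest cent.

425.98

Level perpetuity: PV = C / r = 47.71 / 0.112 = 425.98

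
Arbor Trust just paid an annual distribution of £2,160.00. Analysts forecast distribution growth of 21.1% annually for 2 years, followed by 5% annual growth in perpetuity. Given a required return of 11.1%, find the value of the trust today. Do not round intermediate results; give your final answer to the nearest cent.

D_1 = 2615.76000
D_2 = 3167.68536
Terminal value at year 2: TV = D_2×(1+g_2)/(r−g_2) = 3326.06963/0.061 = 54525.73161
P_0 = D_1/(1+r)^1 + D_2/(1+r)^2 + TV/(1+r)^2
    = 2354.41944 + 2566.33838 + 44174.67709 = 49095.43492

£49095.43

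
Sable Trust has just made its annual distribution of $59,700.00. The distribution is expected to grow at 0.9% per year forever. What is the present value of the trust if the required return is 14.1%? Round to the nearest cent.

$456343.18

D₁ = D₀ × (1 + g) = $59,700.00 × 1.009 = $60,237.3000
Growing perpetuity: P = D₁ / (r − g) = $60,237.3000 / (0.141 − 0.009) = $456,343.18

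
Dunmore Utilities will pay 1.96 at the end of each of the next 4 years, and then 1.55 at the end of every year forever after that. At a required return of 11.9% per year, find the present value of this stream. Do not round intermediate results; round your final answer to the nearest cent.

PV of 4-year annuity: 1.96 × [1 − (1+0.119)^−4] / 0.119 = 5.96576
Perpetuity value at year 4: 1.55 / 0.119 = 13.02521
PV of perpetuity: 13.02521 / (1+0.119)^4 = 8.30739
Total PV = 5.96576 + 8.30739 = 14.27315

14.27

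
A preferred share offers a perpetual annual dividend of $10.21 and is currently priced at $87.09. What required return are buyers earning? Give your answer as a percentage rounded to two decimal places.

11.72%

P = C/r ⇒ r = C/P = $10.21/$87.09 = 0.117235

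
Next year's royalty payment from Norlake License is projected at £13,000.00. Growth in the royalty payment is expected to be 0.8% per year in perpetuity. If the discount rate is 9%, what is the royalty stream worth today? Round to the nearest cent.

Growing perpetuity: P = D₁ / (r − g) = £13,000.0000 / (0.09 − 0.008) = £158,536.59

£158536.59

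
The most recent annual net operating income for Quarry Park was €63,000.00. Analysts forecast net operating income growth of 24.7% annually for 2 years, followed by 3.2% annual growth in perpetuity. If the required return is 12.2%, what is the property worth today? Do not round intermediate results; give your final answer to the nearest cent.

€1040166.93

D_1 = 78561.00000
D_2 = 97965.56700
Terminal value at year 2: TV = D_2×(1+g_2)/(r−g_2) = 101100.46514/0.09 = 1123338.50160
P_0 = D_1/(1+r)^1 + D_2/(1+r)^2 + TV/(1+r)^2
    = 70018.71658 + 77819.37573 + 892328.84174 = 1040166.93405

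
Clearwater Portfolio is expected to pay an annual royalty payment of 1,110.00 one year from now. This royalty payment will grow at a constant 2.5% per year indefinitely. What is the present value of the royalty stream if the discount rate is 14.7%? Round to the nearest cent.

Growing perpetuity: P = D₁ / (r − g) = 1,110.0000 / (0.147 − 0.025) = 9,098.36

9098.36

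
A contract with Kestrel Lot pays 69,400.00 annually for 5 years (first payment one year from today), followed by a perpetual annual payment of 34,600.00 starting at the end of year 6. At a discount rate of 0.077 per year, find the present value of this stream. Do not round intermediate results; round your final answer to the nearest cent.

589402.56

PV of 5-year annuity: 69,400.00 × [1 − (1+0.077)^−5] / 0.077 = 279298.92458
Perpetuity value at year 5: 34,600.00 / 0.077 = 449350.64935
PV of perpetuity: 449350.64935 / (1+0.077)^5 = 310103.63508
Total PV = 279298.92458 + 310103.63508 = 589402.55966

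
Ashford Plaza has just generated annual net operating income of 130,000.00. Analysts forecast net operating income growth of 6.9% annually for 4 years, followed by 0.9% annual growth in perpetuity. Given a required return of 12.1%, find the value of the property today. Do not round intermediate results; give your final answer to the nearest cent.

1430941.41

D_1 = 138970.00000
D_2 = 148558.93000
D_3 = 158809.49617
D_4 = 169767.35141
Terminal value at year 4: TV = D_4×(1+g_2)/(r−g_2) = 171295.25757/0.112 = 1529421.94257
P_0 = D_1/(1+r)^1 + D_2/(1+r)^2 + D_3/(1+r)^3 + D_4/(1+r)^4 + TV/(1+r)^4
    = 123969.66994 + 118219.06973 + 112735.22349 + 107505.75728 + 968511.68839 = 1430941.40883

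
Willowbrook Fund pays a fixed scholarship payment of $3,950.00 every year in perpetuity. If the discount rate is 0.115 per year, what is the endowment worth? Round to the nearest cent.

$34347.83

Level perpetuity: PV = C / r = $3,950.00 / 0.115 = $34,347.83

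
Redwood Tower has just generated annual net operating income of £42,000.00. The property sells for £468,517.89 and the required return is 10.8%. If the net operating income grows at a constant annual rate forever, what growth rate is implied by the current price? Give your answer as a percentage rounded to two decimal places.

P = D₀(1+g)/(r−g) ⇒ P(r−g) = D₀(1+g) ⇒ g(P+D₀) = P·r − D₀
g = (P·r − D₀)/(P + D₀) = (£468,517.89×0.108 − £42,000.00) / (£468,517.89 + £42,000.00) = 0.016846

1.68%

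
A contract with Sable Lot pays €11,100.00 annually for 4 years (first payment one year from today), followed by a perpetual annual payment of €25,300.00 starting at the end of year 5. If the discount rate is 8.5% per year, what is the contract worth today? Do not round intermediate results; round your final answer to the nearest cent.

PV of 4-year annuity: €11,100.00 × [1 − (1+0.085)^−4] / 0.085 = 36359.12288
Perpetuity value at year 4: €25,300.00 / 0.085 = 297647.05882
PV of perpetuity: 297647.05882 / (1+0.085)^4 = 214774.46344
Total PV = 36359.12288 + 214774.46344 = 251133.58631

€251133.59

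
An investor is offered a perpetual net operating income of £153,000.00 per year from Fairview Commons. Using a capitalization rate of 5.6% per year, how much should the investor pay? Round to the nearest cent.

£2732142.86

Level perpetuity: PV = C / r = £153,000.00 / 0.056 = £2,732,142.86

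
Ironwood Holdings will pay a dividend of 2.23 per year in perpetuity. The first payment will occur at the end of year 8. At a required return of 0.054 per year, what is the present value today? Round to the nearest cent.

Value at end of year 7: C / r = 2.23 / 0.054 = 41.2963
Discount to today: PV = 41.2963 / (1 + 0.054)^7 = 41.2963 / 1.445055 = 28.58

28.58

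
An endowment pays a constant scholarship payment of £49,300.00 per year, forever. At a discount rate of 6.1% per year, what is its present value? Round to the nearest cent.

Level perpetuity: PV = C / r = £49,300.00 / 0.061 = £808,196.72

£808196.72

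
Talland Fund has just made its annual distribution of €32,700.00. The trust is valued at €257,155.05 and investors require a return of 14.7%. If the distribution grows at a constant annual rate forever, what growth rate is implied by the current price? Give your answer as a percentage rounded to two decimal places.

P = D₀(1+g)/(r−g) ⇒ P(r−g) = D₀(1+g) ⇒ g(P+D₀) = P·r − D₀
g = (P·r − D₀)/(P + D₀) = (€257,155.05×0.147 − €32,700.00) / (€257,155.05 + €32,700.00) = 0.017601

1.76%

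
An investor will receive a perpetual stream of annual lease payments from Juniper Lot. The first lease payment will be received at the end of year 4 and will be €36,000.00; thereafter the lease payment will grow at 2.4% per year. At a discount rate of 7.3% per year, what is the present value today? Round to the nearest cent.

€594712.76

Value at end of year 3: C₁ / (r − g) = €36,000.00 / (0.073 − 0.024) = €734,693.8776
Discount to today: PV = €734,693.8776 / (1 + 0.073)^3 = €734,693.8776 / 1.235376 = €594,712.76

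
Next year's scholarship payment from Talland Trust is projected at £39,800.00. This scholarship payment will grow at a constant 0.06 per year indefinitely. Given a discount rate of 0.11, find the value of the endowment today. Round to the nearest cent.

Growing perpetuity: P = D₁ / (r − g) = £39,800.0000 / (0.11 − 0.06) = £796,000.00

£796000.00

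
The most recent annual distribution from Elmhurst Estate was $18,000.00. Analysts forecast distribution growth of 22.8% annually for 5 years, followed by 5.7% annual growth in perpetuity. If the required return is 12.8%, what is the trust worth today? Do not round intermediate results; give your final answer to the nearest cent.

$526725.98

D_1 = 22104.00000
D_2 = 27143.71200
D_3 = 33332.47834
D_4 = 40932.28340
D_5 = 50264.84401
Terminal value at year 5: TV = D_5×(1+g_2)/(r−g_2) = 53129.94012/0.071 = 748309.01577
P_0 = D_1/(1+r)^1 + D_2/(1+r)^2 + D_3/(1+r)^3 + D_4/(1+r)^4 + D_5/(1+r)^5 + TV/(1+r)^5
    = 19595.74468 + 21332.95609 + 23224.17560 + 25283.05642 + 27524.46213 + 409765.58405 = 526725.97896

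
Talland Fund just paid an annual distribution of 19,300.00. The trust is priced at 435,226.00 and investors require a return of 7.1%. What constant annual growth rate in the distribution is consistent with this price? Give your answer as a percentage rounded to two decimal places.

2.55%

P = D₀(1+g)/(r−g) ⇒ P(r−g) = D₀(1+g) ⇒ g(P+D₀) = P·r − D₀
g = (P·r − D₀)/(P + D₀) = (435,226.00×0.071 − 19,300.00) / (435,226.00 + 19,300.00) = 0.025523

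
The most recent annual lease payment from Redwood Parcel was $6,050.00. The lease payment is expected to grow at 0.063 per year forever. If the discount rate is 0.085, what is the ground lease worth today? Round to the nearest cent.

$292325.00

D₁ = D₀ × (1 + g) = $6,050.00 × 1.063 = $6,431.1500
Growing perpetuity: P = D₁ / (r − g) = $6,431.1500 / (0.085 − 0.063) = $292,325.00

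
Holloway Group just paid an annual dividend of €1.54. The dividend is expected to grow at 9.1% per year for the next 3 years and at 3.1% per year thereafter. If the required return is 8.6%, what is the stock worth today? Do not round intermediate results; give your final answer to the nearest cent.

€33.93

D_1 = 1.68014
D_2 = 1.83303
D_3 = 1.99984
Terminal value at year 3: TV = D_3×(1+g_2)/(r−g_2) = 2.06183/0.055 = 37.48789
P_0 = D_1/(1+r)^1 + D_2/(1+r)^2 + D_3/(1+r)^3 + TV/(1+r)^3
    = 1.54709 + 1.55421 + 1.56137 + 29.26857 = 33.93124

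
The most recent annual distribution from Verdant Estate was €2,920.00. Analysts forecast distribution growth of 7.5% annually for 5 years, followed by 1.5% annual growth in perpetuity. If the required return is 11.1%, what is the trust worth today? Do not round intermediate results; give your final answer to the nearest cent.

D_1 = 3139.00000
D_2 = 3374.42500
D_3 = 3627.50688
D_4 = 3899.56989
D_5 = 4192.03763
Terminal value at year 5: TV = D_5×(1+g_2)/(r−g_2) = 4254.91820/0.096 = 44322.06455
P_0 = D_1/(1+r)^1 + D_2/(1+r)^2 + D_3/(1+r)^3 + D_4/(1+r)^4 + D_5/(1+r)^5 + TV/(1+r)^5
    = 2825.38254 + 2733.83099 + 2645.24601 + 2559.53146 + 2476.59435 + 26184.82569 = 39425.41104

€39425.41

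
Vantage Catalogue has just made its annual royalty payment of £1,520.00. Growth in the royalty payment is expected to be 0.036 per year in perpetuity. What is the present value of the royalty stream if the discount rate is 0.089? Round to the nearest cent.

£29711.70

D₁ = D₀ × (1 + g) = £1,520.00 × 1.036 = £1,574.7200
Growing perpetuity: P = D₁ / (r − g) = £1,574.7200 / (0.089 − 0.036) = £29,711.70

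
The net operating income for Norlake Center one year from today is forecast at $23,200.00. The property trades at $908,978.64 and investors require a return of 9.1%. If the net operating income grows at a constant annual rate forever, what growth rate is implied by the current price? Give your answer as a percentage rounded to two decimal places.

P = D₁/(r−g) ⇒ g = r − D₁/P = 0.091 − $23,200.00/$908,978.64 = 0.065477

6.55%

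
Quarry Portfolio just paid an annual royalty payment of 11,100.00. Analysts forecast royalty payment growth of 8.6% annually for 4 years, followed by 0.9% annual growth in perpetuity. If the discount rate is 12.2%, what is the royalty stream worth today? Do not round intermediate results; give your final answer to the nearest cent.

127943.81

D_1 = 12054.60000
D_2 = 13091.29560
D_3 = 14217.14702
D_4 = 15439.82167
Terminal value at year 4: TV = D_4×(1+g_2)/(r−g_2) = 15578.78006/0.113 = 137865.31027
P_0 = D_1/(1+r)^1 + D_2/(1+r)^2 + D_3/(1+r)^3 + D_4/(1+r)^4 + TV/(1+r)^4
    = 10743.85027 + 10399.12780 + 10065.46594 + 9742.50982 + 86992.85315 = 127943.80698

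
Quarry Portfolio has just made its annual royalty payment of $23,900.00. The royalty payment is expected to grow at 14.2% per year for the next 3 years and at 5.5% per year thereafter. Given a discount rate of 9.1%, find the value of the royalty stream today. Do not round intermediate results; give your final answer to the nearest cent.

D_1 = 27293.80000
D_2 = 31169.51960
D_3 = 35595.59138
Terminal value at year 3: TV = D_3×(1+g_2)/(r−g_2) = 37553.34891/0.036 = 1043148.58081
P_0 = D_1/(1+r)^1 + D_2/(1+r)^2 + D_3/(1+r)^3 + TV/(1+r)^3
    = 25017.23190 + 26186.69003 + 27410.81578 + 803289.18473 = 881903.92244

$881903.92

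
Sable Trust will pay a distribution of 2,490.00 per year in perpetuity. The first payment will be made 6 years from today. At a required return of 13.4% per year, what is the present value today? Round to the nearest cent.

9908.99

Value at end of year 5: C / r = 2,490.00 / 0.134 = 18,582.0896
Discount to today: PV = 18,582.0896 / (1 + 0.134)^5 = 18,582.0896 / 1.875276 = 9,908.99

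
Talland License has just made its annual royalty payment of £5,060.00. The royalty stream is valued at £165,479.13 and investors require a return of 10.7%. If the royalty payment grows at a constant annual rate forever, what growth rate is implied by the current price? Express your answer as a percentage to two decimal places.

P = D₀(1+g)/(r−g) ⇒ P(r−g) = D₀(1+g) ⇒ g(P+D₀) = P·r − D₀
g = (P·r − D₀)/(P + D₀) = (£165,479.13×0.107 − £5,060.00) / (£165,479.13 + £5,060.00) = 0.074155

7.42%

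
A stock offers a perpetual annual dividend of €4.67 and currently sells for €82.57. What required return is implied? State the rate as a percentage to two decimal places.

P = C/r ⇒ r = C/P = €4.67/€82.57 = 0.056558

5.66%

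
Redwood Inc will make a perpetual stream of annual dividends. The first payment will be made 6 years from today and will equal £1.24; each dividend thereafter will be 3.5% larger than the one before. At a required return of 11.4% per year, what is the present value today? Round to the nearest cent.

Value at end of year 5: C₁ / (r − g) = £1.24 / (0.114 − 0.035) = £15.6962
Discount to today: PV = £15.6962 / (1 + 0.114)^5 = £15.6962 / 1.715639 = £9.15

£9.15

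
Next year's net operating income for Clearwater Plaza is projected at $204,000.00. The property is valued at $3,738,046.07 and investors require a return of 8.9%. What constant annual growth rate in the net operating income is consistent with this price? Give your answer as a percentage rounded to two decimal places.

3.44%

P = D₁/(r−g) ⇒ g = r − D₁/P = 0.089 − $204,000.00/$3,738,046.07 = 0.034426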